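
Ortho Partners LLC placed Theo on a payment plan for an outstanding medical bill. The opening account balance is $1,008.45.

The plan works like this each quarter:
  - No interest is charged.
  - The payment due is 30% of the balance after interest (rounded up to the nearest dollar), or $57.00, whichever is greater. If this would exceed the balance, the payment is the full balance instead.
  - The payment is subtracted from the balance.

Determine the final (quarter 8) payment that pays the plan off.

Quarter 1: opening $1,008.45; payment $303.00; balance $705.45
Quarter 2: opening $705.45; payment $212.00; balance $493.45
Quarter 3: opening $493.45; payment $149.00; balance $344.45
Quarter 4: opening $344.45; payment $104.00; balance $240.45
Quarter 5: opening $240.45; payment $73.00; balance $167.45
Quarter 6: opening $167.45; payment $57.00; balance $110.45
Quarter 7: opening $110.45; payment $57.00; balance $53.45
Quarter 8: opening $53.45; payment $53.45; balance $0.00

$53.45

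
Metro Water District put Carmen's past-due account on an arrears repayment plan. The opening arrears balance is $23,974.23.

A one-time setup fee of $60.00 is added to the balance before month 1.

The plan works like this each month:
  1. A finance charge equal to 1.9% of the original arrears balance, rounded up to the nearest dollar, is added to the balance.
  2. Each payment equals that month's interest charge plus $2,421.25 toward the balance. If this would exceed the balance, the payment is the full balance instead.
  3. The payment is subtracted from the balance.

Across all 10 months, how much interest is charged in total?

Month 1: opening $24,034.23; interest $456.00 → $24,490.23; payment $2,877.25; balance $21,612.98
Month 2: opening $21,612.98; interest $456.00 → $22,068.98; payment $2,877.25; balance $19,191.73
Month 3: opening $19,191.73; interest $456.00 → $19,647.73; payment $2,877.25; balance $16,770.48
Month 4: opening $16,770.48; interest $456.00 → $17,226.48; payment $2,877.25; balance $14,349.23
Month 5: opening $14,349.23; interest $456.00 → $14,805.23; payment $2,877.25; balance $11,927.98
Month 6: opening $11,927.98; interest $456.00 → $12,383.98; payment $2,877.25; balance $9,506.73
Month 7: opening $9,506.73; interest $456.00 → $9,962.73; payment $2,877.25; balance $7,085.48
Month 8: opening $7,085.48; interest $456.00 → $7,541.48; payment $2,877.25; balance $4,664.23
Month 9: opening $4,664.23; interest $456.00 → $5,120.23; payment $2,877.25; balance $2,242.98
Month 10: opening $2,242.98; interest $456.00 → $2,698.98; payment $2,698.98; balance $0.00
Total interest: $456.00 + $456.00 + $456.00 + $456.00 + $456.00 + $456.00 + $456.00 + $456.00 + $456.00 + $456.00 = $4,560.00

$4,560.00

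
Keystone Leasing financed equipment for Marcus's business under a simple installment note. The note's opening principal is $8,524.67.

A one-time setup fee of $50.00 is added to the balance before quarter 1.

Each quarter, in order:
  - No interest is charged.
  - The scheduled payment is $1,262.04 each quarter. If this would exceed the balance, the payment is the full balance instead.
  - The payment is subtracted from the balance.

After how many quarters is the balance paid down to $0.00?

Quarter 1: opening $8,574.67; payment $1,262.04; balance $7,312.63
Quarter 2: opening $7,312.63; payment $1,262.04; balance $6,050.59
Quarter 3: opening $6,050.59; payment $1,262.04; balance $4,788.55
Quarter 4: opening $4,788.55; payment $1,262.04; balance $3,526.51
Quarter 5: opening $3,526.51; payment $1,262.04; balance $2,264.47
Quarter 6: opening $2,264.47; payment $1,262.04; balance $1,002.43
Quarter 7: opening $1,002.43; payment $1,002.43; balance $0.00
Balance reaches $0.00 in quarter 7.

7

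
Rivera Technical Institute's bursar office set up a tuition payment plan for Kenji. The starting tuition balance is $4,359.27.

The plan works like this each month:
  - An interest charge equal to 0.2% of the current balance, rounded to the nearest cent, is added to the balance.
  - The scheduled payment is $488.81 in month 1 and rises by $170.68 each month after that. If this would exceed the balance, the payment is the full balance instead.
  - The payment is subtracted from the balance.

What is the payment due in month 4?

$1,000.85

Month 1: $4,359.27 +$8.72 interest = $4,367.99; pay $488.81 → $3,879.18
Month 2: $3,879.18 +$7.76 interest = $3,886.94; pay $659.49 → $3,227.45
Month 3: $3,227.45 +$6.45 interest = $3,233.90; pay $830.17 → $2,403.73
Month 4: $2,403.73 +$4.81 interest = $2,408.54; pay $1,000.85 → $1,407.69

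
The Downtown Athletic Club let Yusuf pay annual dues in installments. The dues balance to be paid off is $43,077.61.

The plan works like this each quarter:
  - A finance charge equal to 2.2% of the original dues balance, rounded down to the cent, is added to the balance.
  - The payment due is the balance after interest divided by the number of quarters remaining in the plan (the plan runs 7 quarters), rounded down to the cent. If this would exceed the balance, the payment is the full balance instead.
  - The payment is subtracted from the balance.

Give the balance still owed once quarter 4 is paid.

# | Opening | Interest | Payment | End bal
1 | $43,077.61 | $947.70 | $6,289.33 | $37,735.98
2 | $37,735.98 | $947.70 | $6,447.28 | $32,236.40
3 | $32,236.40 | $947.70 | $6,636.82 | $26,547.28
4 | $26,547.28 | $947.70 | $6,873.74 | $20,621.24

$20,621.24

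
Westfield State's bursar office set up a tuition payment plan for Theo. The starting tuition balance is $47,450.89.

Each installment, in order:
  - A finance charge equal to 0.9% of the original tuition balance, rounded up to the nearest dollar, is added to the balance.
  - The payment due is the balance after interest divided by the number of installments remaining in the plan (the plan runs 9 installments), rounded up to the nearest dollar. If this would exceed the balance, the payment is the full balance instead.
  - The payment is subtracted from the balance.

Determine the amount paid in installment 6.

$5,698.00

Installment 1: $47,450.89 +$428.00 interest = $47,878.89; pay $5,320.00 → $42,558.89
Installment 2: $42,558.89 +$428.00 interest = $42,986.89; pay $5,374.00 → $37,612.89
Installment 3: $37,612.89 +$428.00 interest = $38,040.89; pay $5,435.00 → $32,605.89
Installment 4: $32,605.89 +$428.00 interest = $33,033.89; pay $5,506.00 → $27,527.89
Installment 5: $27,527.89 +$428.00 interest = $27,955.89; pay $5,592.00 → $22,363.89
Installment 6: $22,363.89 +$428.00 interest = $22,791.89; pay $5,698.00 → $17,093.89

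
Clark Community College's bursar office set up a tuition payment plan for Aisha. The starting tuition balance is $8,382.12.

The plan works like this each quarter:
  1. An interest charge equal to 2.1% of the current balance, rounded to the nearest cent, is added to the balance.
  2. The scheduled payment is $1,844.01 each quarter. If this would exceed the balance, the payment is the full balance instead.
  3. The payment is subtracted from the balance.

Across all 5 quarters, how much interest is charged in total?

Quarter 1: $8,382.12 +$176.02 interest = $8,558.14; pay $1,844.01 → $6,714.13
Quarter 2: $6,714.13 +$141.00 interest = $6,855.13; pay $1,844.01 → $5,011.12
Quarter 3: $5,011.12 +$105.23 interest = $5,116.35; pay $1,844.01 → $3,272.34
Quarter 4: $3,272.34 +$68.72 interest = $3,341.06; pay $1,844.01 → $1,497.05
Quarter 5: $1,497.05 +$31.44 interest = $1,528.49; pay $1,528.49 → $0.00
Total interest: $176.02 + $141.00 + $105.23 + $68.72 + $31.44 = $522.41

$522.41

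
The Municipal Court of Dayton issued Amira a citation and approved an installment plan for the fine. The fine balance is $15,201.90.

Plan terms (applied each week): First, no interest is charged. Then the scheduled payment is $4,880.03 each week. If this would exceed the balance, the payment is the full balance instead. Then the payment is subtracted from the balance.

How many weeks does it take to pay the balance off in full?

4

Week 1: $15,201.90 − $4,880.03 → $10,321.87
Week 2: $10,321.87 − $4,880.03 → $5,441.84
Week 3: $5,441.84 − $4,880.03 → $561.81
Week 4: $561.81 − $561.81 → $0.00
Balance reaches $0.00 in week 4.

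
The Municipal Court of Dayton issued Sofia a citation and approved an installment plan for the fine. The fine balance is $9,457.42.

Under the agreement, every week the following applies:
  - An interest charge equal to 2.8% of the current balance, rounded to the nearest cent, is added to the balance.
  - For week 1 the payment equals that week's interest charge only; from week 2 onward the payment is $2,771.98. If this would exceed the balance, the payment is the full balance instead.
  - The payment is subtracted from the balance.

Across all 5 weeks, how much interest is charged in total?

Week 1: $9,457.42 +$264.81 interest = $9,722.23; pay $264.81 → $9,457.42
Week 2: $9,457.42 +$264.81 interest = $9,722.23; pay $2,771.98 → $6,950.25
Week 3: $6,950.25 +$194.61 interest = $7,144.86; pay $2,771.98 → $4,372.88
Week 4: $4,372.88 +$122.44 interest = $4,495.32; pay $2,771.98 → $1,723.34
Week 5: $1,723.34 +$48.25 interest = $1,771.59; pay $1,771.59 → $0.00
Total interest: $264.81 + $264.81 + $194.61 + $122.44 + $48.25 = $894.92

$894.92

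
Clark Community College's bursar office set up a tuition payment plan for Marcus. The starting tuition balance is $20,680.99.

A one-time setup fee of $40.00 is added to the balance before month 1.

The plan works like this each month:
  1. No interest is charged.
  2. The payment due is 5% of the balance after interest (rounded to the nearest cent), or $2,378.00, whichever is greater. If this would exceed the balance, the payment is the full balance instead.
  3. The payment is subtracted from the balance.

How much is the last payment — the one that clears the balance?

$1,696.99

Month 1: opening $20,720.99; payment $2,378.00; balance $18,342.99
Month 2: opening $18,342.99; payment $2,378.00; balance $15,964.99
Month 3: opening $15,964.99; payment $2,378.00; balance $13,586.99
Month 4: opening $13,586.99; payment $2,378.00; balance $11,208.99
Month 5: opening $11,208.99; payment $2,378.00; balance $8,830.99
Month 6: opening $8,830.99; payment $2,378.00; balance $6,452.99
Month 7: opening $6,452.99; payment $2,378.00; balance $4,074.99
Month 8: opening $4,074.99; payment $2,378.00; balance $1,696.99
Month 9: opening $1,696.99; payment $1,696.99; balance $0.00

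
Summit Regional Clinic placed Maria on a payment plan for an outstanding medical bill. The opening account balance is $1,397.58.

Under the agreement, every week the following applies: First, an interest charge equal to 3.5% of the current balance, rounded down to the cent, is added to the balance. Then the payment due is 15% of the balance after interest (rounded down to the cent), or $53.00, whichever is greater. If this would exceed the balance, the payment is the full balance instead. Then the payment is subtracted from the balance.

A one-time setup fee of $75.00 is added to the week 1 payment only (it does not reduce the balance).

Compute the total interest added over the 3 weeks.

$129.79

Week 1: $1,397.58 +$48.91 interest = $1,446.49; pay $216.97 (+ $75.00 fee) → $1,229.52
Week 2: $1,229.52 +$43.03 interest = $1,272.55; pay $190.88 → $1,081.67
Week 3: $1,081.67 +$37.85 interest = $1,119.52; pay $167.92 → $951.60
Total interest: $48.91 + $43.03 + $37.85 = $129.79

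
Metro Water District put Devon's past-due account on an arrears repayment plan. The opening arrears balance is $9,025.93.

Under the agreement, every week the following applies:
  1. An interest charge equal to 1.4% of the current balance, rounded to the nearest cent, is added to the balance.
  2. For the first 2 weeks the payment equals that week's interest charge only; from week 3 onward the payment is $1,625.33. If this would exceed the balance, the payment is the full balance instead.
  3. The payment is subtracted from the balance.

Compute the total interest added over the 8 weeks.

$690.18

Week 1: opening $9,025.93; interest $126.36 → $9,152.29; payment $126.36; balance $9,025.93
Week 2: opening $9,025.93; interest $126.36 → $9,152.29; payment $126.36; balance $9,025.93
Week 3: opening $9,025.93; interest $126.36 → $9,152.29; payment $1,625.33; balance $7,526.96
Week 4: opening $7,526.96; interest $105.38 → $7,632.34; payment $1,625.33; balance $6,007.01
Week 5: opening $6,007.01; interest $84.10 → $6,091.11; payment $1,625.33; balance $4,465.78
Week 6: opening $4,465.78; interest $62.52 → $4,528.30; payment $1,625.33; balance $2,902.97
Week 7: opening $2,902.97; interest $40.64 → $2,943.61; payment $1,625.33; balance $1,318.28
Week 8: opening $1,318.28; interest $18.46 → $1,336.74; payment $1,336.74; balance $0.00
Total interest: $126.36 + $126.36 + $126.36 + $105.38 + $84.10 + $62.52 + $40.64 + $18.46 = $690.18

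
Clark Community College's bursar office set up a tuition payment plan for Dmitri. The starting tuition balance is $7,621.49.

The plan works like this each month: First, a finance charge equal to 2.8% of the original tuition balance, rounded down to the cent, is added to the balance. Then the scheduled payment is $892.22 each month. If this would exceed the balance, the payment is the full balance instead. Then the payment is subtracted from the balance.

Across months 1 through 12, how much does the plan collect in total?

$10,182.29

Month 1: $7,621.49 +$213.40 interest = $7,834.89; pay $892.22 → $6,942.67
Month 2: $6,942.67 +$213.40 interest = $7,156.07; pay $892.22 → $6,263.85
Month 3: $6,263.85 +$213.40 interest = $6,477.25; pay $892.22 → $5,585.03
Month 4: $5,585.03 +$213.40 interest = $5,798.43; pay $892.22 → $4,906.21
Month 5: $4,906.21 +$213.40 interest = $5,119.61; pay $892.22 → $4,227.39
Month 6: $4,227.39 +$213.40 interest = $4,440.79; pay $892.22 → $3,548.57
Month 7: $3,548.57 +$213.40 interest = $3,761.97; pay $892.22 → $2,869.75
Month 8: $2,869.75 +$213.40 interest = $3,083.15; pay $892.22 → $2,190.93
Month 9: $2,190.93 +$213.40 interest = $2,404.33; pay $892.22 → $1,512.11
Month 10: $1,512.11 +$213.40 interest = $1,725.51; pay $892.22 → $833.29
Month 11: $833.29 +$213.40 interest = $1,046.69; pay $892.22 → $154.47
Month 12: $154.47 +$213.40 interest = $367.87; pay $367.87 → $0.00
Total paid: $10,182.29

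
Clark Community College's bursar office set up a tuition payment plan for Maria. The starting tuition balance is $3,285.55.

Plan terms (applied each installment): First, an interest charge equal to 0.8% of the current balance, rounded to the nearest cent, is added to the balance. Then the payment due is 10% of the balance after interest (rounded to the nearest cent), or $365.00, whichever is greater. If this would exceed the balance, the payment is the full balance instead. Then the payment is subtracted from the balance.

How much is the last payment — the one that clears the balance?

Installment 1: $3,285.55 +$26.28 interest = $3,311.83; pay $365.00 → $2,946.83
Installment 2: $2,946.83 +$23.57 interest = $2,970.40; pay $365.00 → $2,605.40
Installment 3: $2,605.40 +$20.84 interest = $2,626.24; pay $365.00 → $2,261.24
Installment 4: $2,261.24 +$18.09 interest = $2,279.33; pay $365.00 → $1,914.33
Installment 5: $1,914.33 +$15.31 interest = $1,929.64; pay $365.00 → $1,564.64
Installment 6: $1,564.64 +$12.52 interest = $1,577.16; pay $365.00 → $1,212.16
Installment 7: $1,212.16 +$9.70 interest = $1,221.86; pay $365.00 → $856.86
Installment 8: $856.86 +$6.85 interest = $863.71; pay $365.00 → $498.71
Installment 9: $498.71 +$3.99 interest = $502.70; pay $365.00 → $137.70
Installment 10: $137.70 +$1.10 interest = $138.80; pay $138.80 → $0.00

$138.80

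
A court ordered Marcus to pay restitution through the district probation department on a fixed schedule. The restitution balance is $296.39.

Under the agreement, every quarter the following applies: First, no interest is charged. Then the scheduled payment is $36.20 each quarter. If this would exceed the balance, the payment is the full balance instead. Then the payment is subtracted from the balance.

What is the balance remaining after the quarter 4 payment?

$151.59

# | Opening | Payment | End bal
1 | $296.39 | $36.20 | $260.19
2 | $260.19 | $36.20 | $223.99
3 | $223.99 | $36.20 | $187.79
4 | $187.79 | $36.20 | $151.59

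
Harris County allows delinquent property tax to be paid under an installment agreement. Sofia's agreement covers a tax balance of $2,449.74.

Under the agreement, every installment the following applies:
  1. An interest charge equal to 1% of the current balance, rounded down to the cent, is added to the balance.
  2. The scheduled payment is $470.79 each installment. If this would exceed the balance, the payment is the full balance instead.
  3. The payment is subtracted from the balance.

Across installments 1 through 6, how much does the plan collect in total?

Installment 1: opening $2,449.74; interest $24.49 → $2,474.23; payment $470.79; balance $2,003.44
Installment 2: opening $2,003.44; interest $20.03 → $2,023.47; payment $470.79; balance $1,552.68
Installment 3: opening $1,552.68; interest $15.52 → $1,568.20; payment $470.79; balance $1,097.41
Installment 4: opening $1,097.41; interest $10.97 → $1,108.38; payment $470.79; balance $637.59
Installment 5: opening $637.59; interest $6.37 → $643.96; payment $470.79; balance $173.17
Installment 6: opening $173.17; interest $1.73 → $174.90; payment $174.90; balance $0.00
Total paid: $2,528.85

$2,528.85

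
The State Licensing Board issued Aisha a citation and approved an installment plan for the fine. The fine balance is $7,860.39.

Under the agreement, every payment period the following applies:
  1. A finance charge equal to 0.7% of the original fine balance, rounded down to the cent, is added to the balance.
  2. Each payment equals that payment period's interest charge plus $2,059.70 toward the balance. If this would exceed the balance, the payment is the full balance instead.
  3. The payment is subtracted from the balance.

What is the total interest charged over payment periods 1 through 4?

$220.08

Payment period 1: $7,860.39 +$55.02 interest = $7,915.41; pay $2,114.72 → $5,800.69
Payment period 2: $5,800.69 +$55.02 interest = $5,855.71; pay $2,114.72 → $3,740.99
Payment period 3: $3,740.99 +$55.02 interest = $3,796.01; pay $2,114.72 → $1,681.29
Payment period 4: $1,681.29 +$55.02 interest = $1,736.31; pay $1,736.31 → $0.00
Total interest: $55.02 + $55.02 + $55.02 + $55.02 = $220.08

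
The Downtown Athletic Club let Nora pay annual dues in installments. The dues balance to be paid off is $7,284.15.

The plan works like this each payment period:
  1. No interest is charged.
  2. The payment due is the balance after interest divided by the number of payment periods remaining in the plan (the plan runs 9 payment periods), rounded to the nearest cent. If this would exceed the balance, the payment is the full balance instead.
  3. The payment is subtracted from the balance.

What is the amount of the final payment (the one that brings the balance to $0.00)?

Payment period 1: $7,284.15 − $809.35 → $6,474.80
Payment period 2: $6,474.80 − $809.35 → $5,665.45
Payment period 3: $5,665.45 − $809.35 → $4,856.10
Payment period 4: $4,856.10 − $809.35 → $4,046.75
Payment period 5: $4,046.75 − $809.35 → $3,237.40
Payment period 6: $3,237.40 − $809.35 → $2,428.05
Payment period 7: $2,428.05 − $809.35 → $1,618.70
Payment period 8: $1,618.70 − $809.35 → $809.35
Payment period 9: $809.35 − $809.35 → $0.00

$809.35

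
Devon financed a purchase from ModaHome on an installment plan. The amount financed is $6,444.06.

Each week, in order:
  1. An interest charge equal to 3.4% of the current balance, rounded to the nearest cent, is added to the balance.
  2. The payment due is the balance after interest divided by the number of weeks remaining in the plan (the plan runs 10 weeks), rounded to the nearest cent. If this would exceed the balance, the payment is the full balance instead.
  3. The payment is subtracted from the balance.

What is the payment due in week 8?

$842.02

# | Opening | Interest | Payment | End bal
1 | $6,444.06 | $219.10 | $666.32 | $5,996.84
2 | $5,996.84 | $203.89 | $688.97 | $5,511.76
3 | $5,511.76 | $187.40 | $712.40 | $4,986.76
4 | $4,986.76 | $169.55 | $736.62 | $4,419.69
5 | $4,419.69 | $150.27 | $761.66 | $3,808.30
6 | $3,808.30 | $129.48 | $787.56 | $3,150.22
7 | $3,150.22 | $107.11 | $814.33 | $2,443.00
8 | $2,443.00 | $83.06 | $842.02 | $1,684.04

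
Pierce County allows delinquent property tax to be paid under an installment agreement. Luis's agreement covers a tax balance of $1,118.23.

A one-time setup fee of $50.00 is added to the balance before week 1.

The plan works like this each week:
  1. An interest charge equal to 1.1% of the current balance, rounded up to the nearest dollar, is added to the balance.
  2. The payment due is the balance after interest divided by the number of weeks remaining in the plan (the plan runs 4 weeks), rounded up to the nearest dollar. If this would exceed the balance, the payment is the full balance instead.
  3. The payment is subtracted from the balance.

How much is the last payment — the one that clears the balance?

# | Opening | Interest | Payment | End bal
1 | $1,168.23 | $13.00 | $296.00 | $885.23
2 | $885.23 | $10.00 | $299.00 | $596.23
3 | $596.23 | $7.00 | $302.00 | $301.23
4 | $301.23 | $4.00 | $305.23 | $0.00

$305.23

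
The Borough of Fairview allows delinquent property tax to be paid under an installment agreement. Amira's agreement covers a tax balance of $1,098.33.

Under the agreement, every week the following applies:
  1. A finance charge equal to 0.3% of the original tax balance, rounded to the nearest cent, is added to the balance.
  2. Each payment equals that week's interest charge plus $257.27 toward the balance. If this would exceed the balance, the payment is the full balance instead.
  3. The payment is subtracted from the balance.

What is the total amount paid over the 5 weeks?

$1,114.78

Week 1: $1,098.33 +$3.29 interest = $1,101.62; pay $260.56 → $841.06
Week 2: $841.06 +$3.29 interest = $844.35; pay $260.56 → $583.79
Week 3: $583.79 +$3.29 interest = $587.08; pay $260.56 → $326.52
Week 4: $326.52 +$3.29 interest = $329.81; pay $260.56 → $69.25
Week 5: $69.25 +$3.29 interest = $72.54; pay $72.54 → $0.00
Total paid: $1,114.78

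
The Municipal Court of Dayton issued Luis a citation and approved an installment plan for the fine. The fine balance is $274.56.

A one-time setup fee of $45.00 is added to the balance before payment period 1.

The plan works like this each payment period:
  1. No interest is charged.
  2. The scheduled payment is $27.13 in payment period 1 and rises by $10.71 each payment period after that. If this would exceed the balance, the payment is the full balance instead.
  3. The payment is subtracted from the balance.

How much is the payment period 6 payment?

$76.81

Payment period 1: $319.56 − $27.13 → $292.43
Payment period 2: $292.43 − $37.84 → $254.59
Payment period 3: $254.59 − $48.55 → $206.04
Payment period 4: $206.04 − $59.26 → $146.78
Payment period 5: $146.78 − $69.97 → $76.81
Payment period 6: $76.81 − $76.81 → $0.00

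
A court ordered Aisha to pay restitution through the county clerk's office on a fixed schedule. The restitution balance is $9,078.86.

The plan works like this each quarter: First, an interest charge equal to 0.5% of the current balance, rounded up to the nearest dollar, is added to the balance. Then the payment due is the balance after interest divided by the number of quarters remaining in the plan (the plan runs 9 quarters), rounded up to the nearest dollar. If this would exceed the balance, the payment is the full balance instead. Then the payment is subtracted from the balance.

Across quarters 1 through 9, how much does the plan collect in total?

$9,312.86

Quarter 1: opening $9,078.86; interest $46.00 → $9,124.86; payment $1,014.00; balance $8,110.86
Quarter 2: opening $8,110.86; interest $41.00 → $8,151.86; payment $1,019.00; balance $7,132.86
Quarter 3: opening $7,132.86; interest $36.00 → $7,168.86; payment $1,025.00; balance $6,143.86
Quarter 4: opening $6,143.86; interest $31.00 → $6,174.86; payment $1,030.00; balance $5,144.86
Quarter 5: opening $5,144.86; interest $26.00 → $5,170.86; payment $1,035.00; balance $4,135.86
Quarter 6: opening $4,135.86; interest $21.00 → $4,156.86; payment $1,040.00; balance $3,116.86
Quarter 7: opening $3,116.86; interest $16.00 → $3,132.86; payment $1,045.00; balance $2,087.86
Quarter 8: opening $2,087.86; interest $11.00 → $2,098.86; payment $1,050.00; balance $1,048.86
Quarter 9: opening $1,048.86; interest $6.00 → $1,054.86; payment $1,054.86; balance $0.00
Total paid: $9,312.86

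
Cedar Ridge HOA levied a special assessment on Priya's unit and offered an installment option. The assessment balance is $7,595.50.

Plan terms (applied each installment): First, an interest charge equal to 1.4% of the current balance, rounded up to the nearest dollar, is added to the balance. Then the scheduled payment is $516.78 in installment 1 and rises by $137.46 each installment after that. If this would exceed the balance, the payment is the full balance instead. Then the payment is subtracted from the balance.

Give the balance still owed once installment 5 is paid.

# | Opening | Interest | Payment | End bal
1 | $7,595.50 | $107.00 | $516.78 | $7,185.72
2 | $7,185.72 | $101.00 | $654.24 | $6,632.48
3 | $6,632.48 | $93.00 | $791.70 | $5,933.78
4 | $5,933.78 | $84.00 | $929.16 | $5,088.62
5 | $5,088.62 | $72.00 | $1,066.62 | $4,094.00

$4,094.00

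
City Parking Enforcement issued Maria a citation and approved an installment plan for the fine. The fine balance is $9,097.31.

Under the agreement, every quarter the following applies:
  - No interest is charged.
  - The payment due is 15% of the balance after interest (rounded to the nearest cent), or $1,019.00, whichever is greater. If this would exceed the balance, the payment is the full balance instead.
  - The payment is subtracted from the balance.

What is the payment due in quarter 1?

Quarter 1: $9,097.31 − $1,364.60 → $7,732.71

$1,364.60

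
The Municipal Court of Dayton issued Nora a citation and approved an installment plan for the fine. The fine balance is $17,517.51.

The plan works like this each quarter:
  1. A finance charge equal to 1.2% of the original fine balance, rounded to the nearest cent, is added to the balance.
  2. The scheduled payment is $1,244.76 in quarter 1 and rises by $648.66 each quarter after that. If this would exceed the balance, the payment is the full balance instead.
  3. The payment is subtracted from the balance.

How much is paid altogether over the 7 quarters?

$18,988.98

Quarter 1: $17,517.51 +$210.21 interest = $17,727.72; pay $1,244.76 → $16,482.96
Quarter 2: $16,482.96 +$210.21 interest = $16,693.17; pay $1,893.42 → $14,799.75
Quarter 3: $14,799.75 +$210.21 interest = $15,009.96; pay $2,542.08 → $12,467.88
Quarter 4: $12,467.88 +$210.21 interest = $12,678.09; pay $3,190.74 → $9,487.35
Quarter 5: $9,487.35 +$210.21 interest = $9,697.56; pay $3,839.40 → $5,858.16
Quarter 6: $5,858.16 +$210.21 interest = $6,068.37; pay $4,488.06 → $1,580.31
Quarter 7: $1,580.31 +$210.21 interest = $1,790.52; pay $1,790.52 → $0.00
Total paid: $18,988.98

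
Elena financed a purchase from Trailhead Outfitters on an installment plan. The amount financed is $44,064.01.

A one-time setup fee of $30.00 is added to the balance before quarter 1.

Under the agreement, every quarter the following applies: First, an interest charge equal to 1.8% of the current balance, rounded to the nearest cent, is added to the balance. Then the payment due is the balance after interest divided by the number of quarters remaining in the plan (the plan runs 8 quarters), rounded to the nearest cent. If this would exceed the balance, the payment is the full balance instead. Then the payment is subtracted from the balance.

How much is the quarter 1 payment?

$5,610.96

Quarter 1: opening $44,094.01; interest $793.69 → $44,887.70; payment $5,610.96; balance $39,276.74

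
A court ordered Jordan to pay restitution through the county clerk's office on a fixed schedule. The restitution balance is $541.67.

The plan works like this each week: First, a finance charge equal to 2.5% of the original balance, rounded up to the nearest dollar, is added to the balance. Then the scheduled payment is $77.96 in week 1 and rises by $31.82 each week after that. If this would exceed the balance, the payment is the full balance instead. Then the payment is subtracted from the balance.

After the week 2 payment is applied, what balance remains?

$381.93

Week 1: opening $541.67; interest $14.00 → $555.67; payment $77.96; balance $477.71
Week 2: opening $477.71; interest $14.00 → $491.71; payment $109.78; balance $381.93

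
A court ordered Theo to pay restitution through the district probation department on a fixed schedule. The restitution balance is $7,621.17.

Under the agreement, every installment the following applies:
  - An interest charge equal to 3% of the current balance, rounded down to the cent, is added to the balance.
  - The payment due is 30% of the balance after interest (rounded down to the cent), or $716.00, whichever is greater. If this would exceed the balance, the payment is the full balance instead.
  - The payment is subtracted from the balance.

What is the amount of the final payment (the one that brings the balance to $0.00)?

$38.49

Installment 1: $7,621.17 +$228.63 interest = $7,849.80; pay $2,354.94 → $5,494.86
Installment 2: $5,494.86 +$164.84 interest = $5,659.70; pay $1,697.91 → $3,961.79
Installment 3: $3,961.79 +$118.85 interest = $4,080.64; pay $1,224.19 → $2,856.45
Installment 4: $2,856.45 +$85.69 interest = $2,942.14; pay $882.64 → $2,059.50
Installment 5: $2,059.50 +$61.78 interest = $2,121.28; pay $716.00 → $1,405.28
Installment 6: $1,405.28 +$42.15 interest = $1,447.43; pay $716.00 → $731.43
Installment 7: $731.43 +$21.94 interest = $753.37; pay $716.00 → $37.37
Installment 8: $37.37 +$1.12 interest = $38.49; pay $38.49 → $0.00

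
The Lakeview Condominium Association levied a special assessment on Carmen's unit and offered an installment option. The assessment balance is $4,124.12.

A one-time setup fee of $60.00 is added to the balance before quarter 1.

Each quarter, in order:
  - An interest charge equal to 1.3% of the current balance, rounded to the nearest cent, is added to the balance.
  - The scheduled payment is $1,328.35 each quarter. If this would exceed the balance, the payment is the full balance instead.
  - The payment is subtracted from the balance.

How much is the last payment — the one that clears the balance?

$316.41

Quarter 1: opening $4,184.12; interest $54.39 → $4,238.51; payment $1,328.35; balance $2,910.16
Quarter 2: opening $2,910.16; interest $37.83 → $2,947.99; payment $1,328.35; balance $1,619.64
Quarter 3: opening $1,619.64; interest $21.06 → $1,640.70; payment $1,328.35; balance $312.35
Quarter 4: opening $312.35; interest $4.06 → $316.41; payment $316.41; balance $0.00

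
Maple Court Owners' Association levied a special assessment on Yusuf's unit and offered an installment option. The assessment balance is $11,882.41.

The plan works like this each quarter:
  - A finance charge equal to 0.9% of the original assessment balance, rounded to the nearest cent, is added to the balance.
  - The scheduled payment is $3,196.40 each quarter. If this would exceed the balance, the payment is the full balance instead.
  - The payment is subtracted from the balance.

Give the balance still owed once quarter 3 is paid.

$2,614.03

Quarter 1: opening $11,882.41; interest $106.94 → $11,989.35; payment $3,196.40; balance $8,792.95
Quarter 2: opening $8,792.95; interest $106.94 → $8,899.89; payment $3,196.40; balance $5,703.49
Quarter 3: opening $5,703.49; interest $106.94 → $5,810.43; payment $3,196.40; balance $2,614.03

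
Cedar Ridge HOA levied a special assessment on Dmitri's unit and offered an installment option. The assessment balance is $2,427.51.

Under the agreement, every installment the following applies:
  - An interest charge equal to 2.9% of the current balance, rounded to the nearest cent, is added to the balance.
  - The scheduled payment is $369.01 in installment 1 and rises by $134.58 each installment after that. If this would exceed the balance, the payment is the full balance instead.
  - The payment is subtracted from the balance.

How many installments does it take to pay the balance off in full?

# | Opening | Interest | Payment | End bal
1 | $2,427.51 | $70.40 | $369.01 | $2,128.90
2 | $2,128.90 | $61.74 | $503.59 | $1,687.05
3 | $1,687.05 | $48.92 | $638.17 | $1,097.80
4 | $1,097.80 | $31.84 | $772.75 | $356.89
5 | $356.89 | $10.35 | $367.24 | $0.00
Balance reaches $0.00 in installment 5.

5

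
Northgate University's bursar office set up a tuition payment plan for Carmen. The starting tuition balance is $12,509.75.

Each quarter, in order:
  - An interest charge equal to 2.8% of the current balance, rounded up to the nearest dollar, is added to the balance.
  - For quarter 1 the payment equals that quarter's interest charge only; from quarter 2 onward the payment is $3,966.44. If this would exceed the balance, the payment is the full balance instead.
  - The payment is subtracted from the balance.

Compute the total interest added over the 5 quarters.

$1,135.00

Quarter 1: $12,509.75 +$351.00 interest = $12,860.75; pay $351.00 → $12,509.75
Quarter 2: $12,509.75 +$351.00 interest = $12,860.75; pay $3,966.44 → $8,894.31
Quarter 3: $8,894.31 +$250.00 interest = $9,144.31; pay $3,966.44 → $5,177.87
Quarter 4: $5,177.87 +$145.00 interest = $5,322.87; pay $3,966.44 → $1,356.43
Quarter 5: $1,356.43 +$38.00 interest = $1,394.43; pay $1,394.43 → $0.00
Total interest: $351.00 + $351.00 + $250.00 + $145.00 + $38.00 = $1,135.00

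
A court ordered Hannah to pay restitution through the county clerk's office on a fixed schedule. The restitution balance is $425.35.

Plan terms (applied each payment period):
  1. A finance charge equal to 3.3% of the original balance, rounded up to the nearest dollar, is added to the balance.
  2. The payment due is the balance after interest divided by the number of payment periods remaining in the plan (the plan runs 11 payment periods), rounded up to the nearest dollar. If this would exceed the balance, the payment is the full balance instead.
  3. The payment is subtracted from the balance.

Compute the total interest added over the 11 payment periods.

# | Opening | Interest | Payment | End bal
1 | $425.35 | $15.00 | $41.00 | $399.35
2 | $399.35 | $15.00 | $42.00 | $372.35
3 | $372.35 | $15.00 | $44.00 | $343.35
4 | $343.35 | $15.00 | $45.00 | $313.35
5 | $313.35 | $15.00 | $47.00 | $281.35
6 | $281.35 | $15.00 | $50.00 | $246.35
7 | $246.35 | $15.00 | $53.00 | $208.35
8 | $208.35 | $15.00 | $56.00 | $167.35
9 | $167.35 | $15.00 | $61.00 | $121.35
10 | $121.35 | $15.00 | $69.00 | $67.35
11 | $67.35 | $15.00 | $82.35 | $0.00
Total interest: $15.00 + $15.00 + $15.00 + $15.00 + $15.00 + $15.00 + $15.00 + $15.00 + $15.00 + $15.00 + $15.00 = $165.00

$165.00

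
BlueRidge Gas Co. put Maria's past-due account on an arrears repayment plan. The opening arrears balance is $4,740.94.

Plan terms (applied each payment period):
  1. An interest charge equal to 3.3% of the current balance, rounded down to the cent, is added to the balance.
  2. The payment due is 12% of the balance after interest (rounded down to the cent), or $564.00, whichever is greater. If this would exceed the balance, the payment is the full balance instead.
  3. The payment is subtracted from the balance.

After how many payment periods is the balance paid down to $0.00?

# | Opening | Interest | Payment | End bal
1 | $4,740.94 | $156.45 | $587.68 | $4,309.71
2 | $4,309.71 | $142.22 | $564.00 | $3,887.93
3 | $3,887.93 | $128.30 | $564.00 | $3,452.23
4 | $3,452.23 | $113.92 | $564.00 | $3,002.15
5 | $3,002.15 | $99.07 | $564.00 | $2,537.22
6 | $2,537.22 | $83.72 | $564.00 | $2,056.94
7 | $2,056.94 | $67.87 | $564.00 | $1,560.81
8 | $1,560.81 | $51.50 | $564.00 | $1,048.31
9 | $1,048.31 | $34.59 | $564.00 | $518.90
10 | $518.90 | $17.12 | $536.02 | $0.00
Balance reaches $0.00 in payment period 10.

10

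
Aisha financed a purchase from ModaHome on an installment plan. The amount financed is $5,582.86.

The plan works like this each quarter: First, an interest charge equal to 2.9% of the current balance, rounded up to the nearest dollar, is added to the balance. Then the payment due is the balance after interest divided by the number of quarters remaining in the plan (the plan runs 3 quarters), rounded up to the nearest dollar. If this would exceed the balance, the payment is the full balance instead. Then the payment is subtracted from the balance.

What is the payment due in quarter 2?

# | Opening | Interest | Payment | End bal
1 | $5,582.86 | $162.00 | $1,915.00 | $3,829.86
2 | $3,829.86 | $112.00 | $1,971.00 | $1,970.86

$1,971.00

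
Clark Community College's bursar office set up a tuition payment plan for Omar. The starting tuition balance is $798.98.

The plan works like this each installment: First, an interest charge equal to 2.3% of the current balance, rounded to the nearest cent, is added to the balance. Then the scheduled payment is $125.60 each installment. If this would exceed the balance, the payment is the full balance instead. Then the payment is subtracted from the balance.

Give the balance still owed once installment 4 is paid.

$355.07

Installment 1: $798.98 +$18.38 interest = $817.36; pay $125.60 → $691.76
Installment 2: $691.76 +$15.91 interest = $707.67; pay $125.60 → $582.07
Installment 3: $582.07 +$13.39 interest = $595.46; pay $125.60 → $469.86
Installment 4: $469.86 +$10.81 interest = $480.67; pay $125.60 → $355.07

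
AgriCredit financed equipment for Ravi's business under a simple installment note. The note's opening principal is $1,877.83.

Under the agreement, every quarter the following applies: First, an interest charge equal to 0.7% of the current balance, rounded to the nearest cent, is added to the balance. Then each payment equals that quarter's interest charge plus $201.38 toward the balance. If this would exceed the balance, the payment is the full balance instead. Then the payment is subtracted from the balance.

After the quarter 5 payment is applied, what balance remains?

# | Opening | Interest | Payment | End bal
1 | $1,877.83 | $13.14 | $214.52 | $1,676.45
2 | $1,676.45 | $11.74 | $213.12 | $1,475.07
3 | $1,475.07 | $10.33 | $211.71 | $1,273.69
4 | $1,273.69 | $8.92 | $210.30 | $1,072.31
5 | $1,072.31 | $7.51 | $208.89 | $870.93

$870.93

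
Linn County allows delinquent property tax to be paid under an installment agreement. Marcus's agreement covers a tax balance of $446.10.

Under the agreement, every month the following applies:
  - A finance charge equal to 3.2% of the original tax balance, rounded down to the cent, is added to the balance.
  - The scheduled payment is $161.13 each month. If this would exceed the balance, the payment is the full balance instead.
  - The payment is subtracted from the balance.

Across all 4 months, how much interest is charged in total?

$57.08

Month 1: $446.10 +$14.27 interest = $460.37; pay $161.13 → $299.24
Month 2: $299.24 +$14.27 interest = $313.51; pay $161.13 → $152.38
Month 3: $152.38 +$14.27 interest = $166.65; pay $161.13 → $5.52
Month 4: $5.52 +$14.27 interest = $19.79; pay $19.79 → $0.00
Total interest: $14.27 + $14.27 + $14.27 + $14.27 = $57.08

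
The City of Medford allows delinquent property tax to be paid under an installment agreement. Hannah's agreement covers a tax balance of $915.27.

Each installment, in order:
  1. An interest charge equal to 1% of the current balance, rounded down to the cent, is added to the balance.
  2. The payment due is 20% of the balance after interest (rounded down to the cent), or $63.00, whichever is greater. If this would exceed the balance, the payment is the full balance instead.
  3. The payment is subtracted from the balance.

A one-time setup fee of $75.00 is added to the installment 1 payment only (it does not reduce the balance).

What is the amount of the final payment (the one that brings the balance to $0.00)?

$9.31

Installment 1: opening $915.27; interest $9.15 → $924.42; payment $184.88 (+ $75.00 fee); balance $739.54
Installment 2: opening $739.54; interest $7.39 → $746.93; payment $149.38; balance $597.55
Installment 3: opening $597.55; interest $5.97 → $603.52; payment $120.70; balance $482.82
Installment 4: opening $482.82; interest $4.82 → $487.64; payment $97.52; balance $390.12
Installment 5: opening $390.12; interest $3.90 → $394.02; payment $78.80; balance $315.22
Installment 6: opening $315.22; interest $3.15 → $318.37; payment $63.67; balance $254.70
Installment 7: opening $254.70; interest $2.54 → $257.24; payment $63.00; balance $194.24
Installment 8: opening $194.24; interest $1.94 → $196.18; payment $63.00; balance $133.18
Installment 9: opening $133.18; interest $1.33 → $134.51; payment $63.00; balance $71.51
Installment 10: opening $71.51; interest $0.71 → $72.22; payment $63.00; balance $9.22
Installment 11: opening $9.22; interest $0.09 → $9.31; payment $9.31; balance $0.00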